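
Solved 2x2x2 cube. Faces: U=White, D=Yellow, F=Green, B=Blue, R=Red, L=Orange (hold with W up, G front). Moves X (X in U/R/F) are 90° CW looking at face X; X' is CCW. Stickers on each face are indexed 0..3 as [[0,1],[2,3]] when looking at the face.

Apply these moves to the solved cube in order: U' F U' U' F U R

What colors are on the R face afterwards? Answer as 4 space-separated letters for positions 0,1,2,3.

Answer: W G R O

Derivation:
After move 1 (U'): U=WWWW F=OOGG R=GGRR B=RRBB L=BBOO
After move 2 (F): F=GOGO U=WWOB R=WGWR D=RGYY L=BYOY
After move 3 (U'): U=WBWO F=BYGO R=GOWR B=WGBB L=RROY
After move 4 (U'): U=BOWW F=RRGO R=BYWR B=GOBB L=WGOY
After move 5 (F): F=GROR U=BOYG R=WYWR D=WBYY L=WROG
After move 6 (U): U=YBGO F=WYOR R=GOWR B=WRBB L=GROG
After move 7 (R): R=WGRO U=YYGR F=WBOY D=WBYW B=ORBB
Query: R face = WGRO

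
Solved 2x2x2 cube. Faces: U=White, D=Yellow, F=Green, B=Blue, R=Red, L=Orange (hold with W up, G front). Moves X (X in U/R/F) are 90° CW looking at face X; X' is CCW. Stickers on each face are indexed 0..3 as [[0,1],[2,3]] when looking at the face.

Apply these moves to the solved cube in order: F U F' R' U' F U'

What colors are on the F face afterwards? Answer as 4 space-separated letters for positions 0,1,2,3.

Answer: Y G W W

Derivation:
After move 1 (F): F=GGGG U=WWOO R=WRWR D=RRYY L=OYOY
After move 2 (U): U=OWOW F=WRGG R=BBWR B=OYBB L=GGOY
After move 3 (F'): F=RGWG U=OWBW R=RBRR D=GYYY L=GWOO
After move 4 (R'): R=BRRR U=OBBO F=RWWW D=GGYG B=YYYB
After move 5 (U'): U=BOOB F=GWWW R=RWRR B=BRYB L=YYOO
After move 6 (F): F=WGWW U=BOOY R=OWBR D=RRYG L=YGOG
After move 7 (U'): U=OYBO F=YGWW R=WGBR B=OWYB L=BROG
Query: F face = YGWW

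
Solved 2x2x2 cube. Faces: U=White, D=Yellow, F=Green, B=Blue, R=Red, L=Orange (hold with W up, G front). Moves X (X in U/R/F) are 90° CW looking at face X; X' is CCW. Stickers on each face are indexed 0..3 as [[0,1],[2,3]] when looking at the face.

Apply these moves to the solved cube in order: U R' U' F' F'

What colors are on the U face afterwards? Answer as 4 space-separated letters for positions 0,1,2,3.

Answer: B O R Y

Derivation:
After move 1 (U): U=WWWW F=RRGG R=BBRR B=OOBB L=GGOO
After move 2 (R'): R=BRBR U=WBWO F=RWGW D=YRYG B=YOYB
After move 3 (U'): U=BOWW F=GGGW R=RWBR B=BRYB L=YOOO
After move 4 (F'): F=GWGG U=BORB R=RWYR D=OOYG L=YWOW
After move 5 (F'): F=WGGG U=BORY R=OWOR D=WWYG L=YBOR
Query: U face = BORY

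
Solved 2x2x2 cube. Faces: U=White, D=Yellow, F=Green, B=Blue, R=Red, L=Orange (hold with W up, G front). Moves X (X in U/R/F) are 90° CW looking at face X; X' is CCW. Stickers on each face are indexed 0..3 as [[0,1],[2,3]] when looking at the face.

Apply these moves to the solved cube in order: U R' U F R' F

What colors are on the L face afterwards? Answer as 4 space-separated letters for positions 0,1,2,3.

After move 1 (U): U=WWWW F=RRGG R=BBRR B=OOBB L=GGOO
After move 2 (R'): R=BRBR U=WBWO F=RWGW D=YRYG B=YOYB
After move 3 (U): U=WWOB F=BRGW R=YOBR B=GGYB L=RWOO
After move 4 (F): F=GBWR U=WWOW R=OOBR D=BYYG L=RYOR
After move 5 (R'): R=OROB U=WYOG F=GWWW D=BBYR B=GGYB
After move 6 (F): F=WGWW U=WYRY R=ORGB D=OOYR L=RBOB
Query: L face = RBOB

Answer: R B O B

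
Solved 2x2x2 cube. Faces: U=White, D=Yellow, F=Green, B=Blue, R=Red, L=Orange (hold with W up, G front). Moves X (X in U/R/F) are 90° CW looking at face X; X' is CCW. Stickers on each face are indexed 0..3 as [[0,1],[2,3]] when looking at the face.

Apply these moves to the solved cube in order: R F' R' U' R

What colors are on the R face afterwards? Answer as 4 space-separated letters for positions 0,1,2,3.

After move 1 (R): R=RRRR U=WGWG F=GYGY D=YBYB B=WBWB
After move 2 (F'): F=YYGG U=WGRR R=BRYR D=OOYB L=OGOW
After move 3 (R'): R=RRBY U=WWRW F=YGGR D=OYYG B=BBOB
After move 4 (U'): U=WWWR F=OGGR R=YGBY B=RROB L=BBOW
After move 5 (R): R=BYYG U=WGWR F=OYGG D=OOYR B=RRWB
Query: R face = BYYG

Answer: B Y Y G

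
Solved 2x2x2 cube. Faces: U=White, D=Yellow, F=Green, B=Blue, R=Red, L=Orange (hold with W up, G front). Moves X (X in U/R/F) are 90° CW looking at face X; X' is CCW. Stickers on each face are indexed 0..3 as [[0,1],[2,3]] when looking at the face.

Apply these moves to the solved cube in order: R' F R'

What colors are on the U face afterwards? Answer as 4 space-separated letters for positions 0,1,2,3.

After move 1 (R'): R=RRRR U=WBWB F=GWGW D=YGYG B=YBYB
After move 2 (F): F=GGWW U=WBOO R=WRBR D=RRYG L=OYOG
After move 3 (R'): R=RRWB U=WYOY F=GBWO D=RGYW B=GBRB
Query: U face = WYOY

Answer: W Y O Y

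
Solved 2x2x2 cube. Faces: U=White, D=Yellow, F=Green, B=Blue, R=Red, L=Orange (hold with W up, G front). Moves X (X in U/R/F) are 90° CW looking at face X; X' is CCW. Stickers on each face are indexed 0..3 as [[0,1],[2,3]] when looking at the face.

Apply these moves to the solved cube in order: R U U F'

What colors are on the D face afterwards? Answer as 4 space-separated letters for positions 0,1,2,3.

Answer: R O Y B

Derivation:
After move 1 (R): R=RRRR U=WGWG F=GYGY D=YBYB B=WBWB
After move 2 (U): U=WWGG F=RRGY R=WBRR B=OOWB L=GYOO
After move 3 (U): U=GWGW F=WBGY R=OORR B=GYWB L=RROO
After move 4 (F'): F=BYWG U=GWOR R=BOYR D=ROYB L=RWOG
Query: D face = ROYB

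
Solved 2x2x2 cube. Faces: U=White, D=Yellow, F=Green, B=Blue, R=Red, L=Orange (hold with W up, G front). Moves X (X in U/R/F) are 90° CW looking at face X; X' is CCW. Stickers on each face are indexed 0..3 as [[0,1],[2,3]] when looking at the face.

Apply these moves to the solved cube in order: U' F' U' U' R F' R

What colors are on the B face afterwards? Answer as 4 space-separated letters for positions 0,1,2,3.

Answer: R G R B

Derivation:
After move 1 (U'): U=WWWW F=OOGG R=GGRR B=RRBB L=BBOO
After move 2 (F'): F=OGOG U=WWGR R=YGYR D=BOYY L=BWOW
After move 3 (U'): U=WRWG F=BWOG R=OGYR B=YGBB L=RROW
After move 4 (U'): U=RGWW F=RROG R=BWYR B=OGBB L=YGOW
After move 5 (R): R=YBRW U=RRWG F=ROOY D=BBYO B=WGGB
After move 6 (F'): F=OYRO U=RRYR R=BBBW D=GWYO L=YGOW
After move 7 (R): R=BBWB U=RYYO F=OWRO D=GGYW B=RGRB
Query: B face = RGRB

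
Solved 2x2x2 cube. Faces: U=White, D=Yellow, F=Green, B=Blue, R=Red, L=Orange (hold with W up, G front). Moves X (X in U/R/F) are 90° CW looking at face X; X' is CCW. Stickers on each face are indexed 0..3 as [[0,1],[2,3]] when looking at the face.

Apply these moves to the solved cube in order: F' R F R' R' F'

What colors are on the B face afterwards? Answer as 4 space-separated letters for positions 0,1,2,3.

After move 1 (F'): F=GGGG U=WWRR R=YRYR D=OOYY L=OWOW
After move 2 (R): R=YYRR U=WGRG F=GOGY D=OBYB B=RBWB
After move 3 (F): F=GGYO U=WGWW R=RYGR D=RYYB L=OOOB
After move 4 (R'): R=YRRG U=WWWR F=GGYW D=RGYO B=BBYB
After move 5 (R'): R=RGYR U=WYWB F=GWYR D=RGYW B=OBGB
After move 6 (F'): F=WRGY U=WYRY R=GGRR D=OBYW L=OBOW
Query: B face = OBGB

Answer: O B G B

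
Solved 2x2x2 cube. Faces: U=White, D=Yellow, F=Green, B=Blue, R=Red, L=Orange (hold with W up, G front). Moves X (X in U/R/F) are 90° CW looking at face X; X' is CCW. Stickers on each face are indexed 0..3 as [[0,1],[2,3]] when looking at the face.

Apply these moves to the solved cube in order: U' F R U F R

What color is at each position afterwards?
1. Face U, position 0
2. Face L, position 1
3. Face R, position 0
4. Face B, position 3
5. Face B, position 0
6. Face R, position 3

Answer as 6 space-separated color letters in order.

After move 1 (U'): U=WWWW F=OOGG R=GGRR B=RRBB L=BBOO
After move 2 (F): F=GOGO U=WWOB R=WGWR D=RGYY L=BYOY
After move 3 (R): R=WWRG U=WOOO F=GGGY D=RBYR B=BRWB
After move 4 (U): U=OWOO F=WWGY R=BRRG B=BYWB L=GGOY
After move 5 (F): F=GWYW U=OWYG R=OROG D=RBYR L=GROB
After move 6 (R): R=OOGR U=OWYW F=GBYR D=RWYB B=GYWB
Query 1: U[0] = O
Query 2: L[1] = R
Query 3: R[0] = O
Query 4: B[3] = B
Query 5: B[0] = G
Query 6: R[3] = R

Answer: O R O B G R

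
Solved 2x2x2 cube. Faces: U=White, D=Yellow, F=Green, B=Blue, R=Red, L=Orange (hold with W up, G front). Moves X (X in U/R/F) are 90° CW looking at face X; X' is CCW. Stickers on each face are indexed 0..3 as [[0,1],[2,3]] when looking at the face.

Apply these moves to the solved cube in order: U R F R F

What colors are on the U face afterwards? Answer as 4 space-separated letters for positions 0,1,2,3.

Answer: W R B Y

Derivation:
After move 1 (U): U=WWWW F=RRGG R=BBRR B=OOBB L=GGOO
After move 2 (R): R=RBRB U=WRWG F=RYGY D=YBYO B=WOWB
After move 3 (F): F=GRYY U=WROG R=WBGB D=RRYO L=GYOB
After move 4 (R): R=GWBB U=WROY F=GRYO D=RWYW B=GORB
After move 5 (F): F=YGOR U=WRBY R=OWYB D=BGYW L=GROW
Query: U face = WRBY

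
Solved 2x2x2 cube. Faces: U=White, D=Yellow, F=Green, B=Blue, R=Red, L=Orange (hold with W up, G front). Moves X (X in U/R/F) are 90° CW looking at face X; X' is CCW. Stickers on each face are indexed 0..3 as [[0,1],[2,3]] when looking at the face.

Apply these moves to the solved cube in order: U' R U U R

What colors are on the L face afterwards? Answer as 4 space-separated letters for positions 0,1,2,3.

After move 1 (U'): U=WWWW F=OOGG R=GGRR B=RRBB L=BBOO
After move 2 (R): R=RGRG U=WOWG F=OYGY D=YBYR B=WRWB
After move 3 (U): U=WWGO F=RGGY R=WRRG B=BBWB L=OYOO
After move 4 (U): U=GWOW F=WRGY R=BBRG B=OYWB L=RGOO
After move 5 (R): R=RBGB U=GROY F=WBGR D=YWYO B=WYWB
Query: L face = RGOO

Answer: R G O O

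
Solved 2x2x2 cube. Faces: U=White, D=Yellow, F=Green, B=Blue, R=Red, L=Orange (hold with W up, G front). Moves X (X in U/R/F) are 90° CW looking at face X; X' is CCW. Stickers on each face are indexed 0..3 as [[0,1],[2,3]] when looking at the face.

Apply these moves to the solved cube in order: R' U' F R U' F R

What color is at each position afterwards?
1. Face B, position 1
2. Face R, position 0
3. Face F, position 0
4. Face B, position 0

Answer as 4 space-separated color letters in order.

After move 1 (R'): R=RRRR U=WBWB F=GWGW D=YGYG B=YBYB
After move 2 (U'): U=BBWW F=OOGW R=GWRR B=RRYB L=YBOO
After move 3 (F): F=GOWO U=BBOB R=WWWR D=RGYG L=YYOG
After move 4 (R): R=WWRW U=BOOO F=GGWG D=RYYR B=BRBB
After move 5 (U'): U=OOBO F=YYWG R=GGRW B=WWBB L=BROG
After move 6 (F): F=WYGY U=OOGR R=BGOW D=RGYR L=BROY
After move 7 (R): R=OBWG U=OYGY F=WGGR D=RBYW B=RWOB
Query 1: B[1] = W
Query 2: R[0] = O
Query 3: F[0] = W
Query 4: B[0] = R

Answer: W O W R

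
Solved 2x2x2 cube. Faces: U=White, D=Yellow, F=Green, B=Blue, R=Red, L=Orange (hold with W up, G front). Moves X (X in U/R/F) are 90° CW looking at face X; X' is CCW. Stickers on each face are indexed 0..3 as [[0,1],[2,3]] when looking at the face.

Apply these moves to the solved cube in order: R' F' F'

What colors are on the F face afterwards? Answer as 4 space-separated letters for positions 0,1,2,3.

Answer: W G W G

Derivation:
After move 1 (R'): R=RRRR U=WBWB F=GWGW D=YGYG B=YBYB
After move 2 (F'): F=WWGG U=WBRR R=GRYR D=OOYG L=OBOW
After move 3 (F'): F=WGWG U=WBGY R=OROR D=BWYG L=OROR
Query: F face = WGWG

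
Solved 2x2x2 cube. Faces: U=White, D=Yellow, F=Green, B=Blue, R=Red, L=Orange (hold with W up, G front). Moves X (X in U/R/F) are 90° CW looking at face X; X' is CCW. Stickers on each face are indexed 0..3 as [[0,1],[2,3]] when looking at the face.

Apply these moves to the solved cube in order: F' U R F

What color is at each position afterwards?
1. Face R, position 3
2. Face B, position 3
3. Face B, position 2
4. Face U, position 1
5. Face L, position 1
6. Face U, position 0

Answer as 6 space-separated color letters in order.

After move 1 (F'): F=GGGG U=WWRR R=YRYR D=OOYY L=OWOW
After move 2 (U): U=RWRW F=YRGG R=BBYR B=OWBB L=GGOW
After move 3 (R): R=YBRB U=RRRG F=YOGY D=OBYO B=WWWB
After move 4 (F): F=GYYO U=RRWG R=RBGB D=RYYO L=GOOB
Query 1: R[3] = B
Query 2: B[3] = B
Query 3: B[2] = W
Query 4: U[1] = R
Query 5: L[1] = O
Query 6: U[0] = R

Answer: B B W R O R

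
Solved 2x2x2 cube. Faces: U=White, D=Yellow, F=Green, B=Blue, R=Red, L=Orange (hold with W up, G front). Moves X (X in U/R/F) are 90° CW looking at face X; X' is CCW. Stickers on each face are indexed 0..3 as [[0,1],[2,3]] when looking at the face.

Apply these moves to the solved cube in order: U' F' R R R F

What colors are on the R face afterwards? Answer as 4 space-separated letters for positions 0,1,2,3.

Answer: G R R Y

Derivation:
After move 1 (U'): U=WWWW F=OOGG R=GGRR B=RRBB L=BBOO
After move 2 (F'): F=OGOG U=WWGR R=YGYR D=BOYY L=BWOW
After move 3 (R): R=YYRG U=WGGG F=OOOY D=BBYR B=RRWB
After move 4 (R): R=RYGY U=WOGY F=OBOR D=BWYR B=GRGB
After move 5 (R): R=GRYY U=WBGR F=OWOR D=BGYG B=YROB
After move 6 (F): F=OORW U=WBWW R=GRRY D=YGYG L=BBOG
Query: R face = GRRY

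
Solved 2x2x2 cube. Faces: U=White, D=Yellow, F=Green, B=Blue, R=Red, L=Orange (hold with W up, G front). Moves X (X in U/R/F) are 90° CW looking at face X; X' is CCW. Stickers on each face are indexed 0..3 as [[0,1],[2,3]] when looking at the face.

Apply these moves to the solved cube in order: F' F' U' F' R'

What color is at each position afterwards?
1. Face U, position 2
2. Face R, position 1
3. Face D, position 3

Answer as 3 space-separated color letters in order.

After move 1 (F'): F=GGGG U=WWRR R=YRYR D=OOYY L=OWOW
After move 2 (F'): F=GGGG U=WWYY R=OROR D=WWYY L=OROR
After move 3 (U'): U=WYWY F=ORGG R=GGOR B=ORBB L=BBOR
After move 4 (F'): F=RGOG U=WYGO R=WGWR D=BRYY L=BYOW
After move 5 (R'): R=GRWW U=WBGO F=RYOO D=BGYG B=YRRB
Query 1: U[2] = G
Query 2: R[1] = R
Query 3: D[3] = G

Answer: G R G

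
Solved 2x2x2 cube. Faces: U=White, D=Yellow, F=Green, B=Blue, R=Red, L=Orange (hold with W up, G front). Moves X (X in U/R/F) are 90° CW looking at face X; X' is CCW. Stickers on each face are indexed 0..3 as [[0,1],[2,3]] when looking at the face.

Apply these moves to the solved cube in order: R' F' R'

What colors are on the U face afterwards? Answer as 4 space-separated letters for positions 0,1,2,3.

Answer: W Y R Y

Derivation:
After move 1 (R'): R=RRRR U=WBWB F=GWGW D=YGYG B=YBYB
After move 2 (F'): F=WWGG U=WBRR R=GRYR D=OOYG L=OBOW
After move 3 (R'): R=RRGY U=WYRY F=WBGR D=OWYG B=GBOB
Query: U face = WYRY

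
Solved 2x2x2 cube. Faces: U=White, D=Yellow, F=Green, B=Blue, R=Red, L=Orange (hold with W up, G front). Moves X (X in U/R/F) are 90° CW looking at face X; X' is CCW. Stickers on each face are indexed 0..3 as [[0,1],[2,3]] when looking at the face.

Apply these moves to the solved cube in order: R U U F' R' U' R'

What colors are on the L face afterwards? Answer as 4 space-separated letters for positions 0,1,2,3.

After move 1 (R): R=RRRR U=WGWG F=GYGY D=YBYB B=WBWB
After move 2 (U): U=WWGG F=RRGY R=WBRR B=OOWB L=GYOO
After move 3 (U): U=GWGW F=WBGY R=OORR B=GYWB L=RROO
After move 4 (F'): F=BYWG U=GWOR R=BOYR D=ROYB L=RWOG
After move 5 (R'): R=ORBY U=GWOG F=BWWR D=RYYG B=BYOB
After move 6 (U'): U=WGGO F=RWWR R=BWBY B=OROB L=BYOG
After move 7 (R'): R=WYBB U=WOGO F=RGWO D=RWYR B=GRYB
Query: L face = BYOG

Answer: B Y O G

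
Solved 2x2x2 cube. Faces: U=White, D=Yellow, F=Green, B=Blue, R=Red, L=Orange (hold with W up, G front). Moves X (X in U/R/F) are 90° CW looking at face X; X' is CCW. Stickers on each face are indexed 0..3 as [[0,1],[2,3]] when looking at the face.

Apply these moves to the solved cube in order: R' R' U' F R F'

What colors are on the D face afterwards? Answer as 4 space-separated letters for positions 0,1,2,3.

Answer: Y W Y R

Derivation:
After move 1 (R'): R=RRRR U=WBWB F=GWGW D=YGYG B=YBYB
After move 2 (R'): R=RRRR U=WYWY F=GBGB D=YWYW B=GBGB
After move 3 (U'): U=YYWW F=OOGB R=GBRR B=RRGB L=GBOO
After move 4 (F): F=GOBO U=YYOB R=WBWR D=RGYW L=GYOW
After move 5 (R): R=WWRB U=YOOO F=GGBW D=RGYR B=BRYB
After move 6 (F'): F=GWGB U=YOWR R=GWRB D=YWYR L=GOOO
Query: D face = YWYR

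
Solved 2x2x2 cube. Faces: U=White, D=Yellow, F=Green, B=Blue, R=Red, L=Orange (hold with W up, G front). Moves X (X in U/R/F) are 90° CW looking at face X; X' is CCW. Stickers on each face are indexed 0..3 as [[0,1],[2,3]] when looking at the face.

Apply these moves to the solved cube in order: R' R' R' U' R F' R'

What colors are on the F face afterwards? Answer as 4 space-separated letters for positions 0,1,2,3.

After move 1 (R'): R=RRRR U=WBWB F=GWGW D=YGYG B=YBYB
After move 2 (R'): R=RRRR U=WYWY F=GBGB D=YWYW B=GBGB
After move 3 (R'): R=RRRR U=WGWG F=GYGY D=YBYB B=WBWB
After move 4 (U'): U=GGWW F=OOGY R=GYRR B=RRWB L=WBOO
After move 5 (R): R=RGRY U=GOWY F=OBGB D=YWYR B=WRGB
After move 6 (F'): F=BBOG U=GORR R=WGYY D=BOYR L=WYOW
After move 7 (R'): R=GYWY U=GGRW F=BOOR D=BBYG B=RROB
Query: F face = BOOR

Answer: B O O R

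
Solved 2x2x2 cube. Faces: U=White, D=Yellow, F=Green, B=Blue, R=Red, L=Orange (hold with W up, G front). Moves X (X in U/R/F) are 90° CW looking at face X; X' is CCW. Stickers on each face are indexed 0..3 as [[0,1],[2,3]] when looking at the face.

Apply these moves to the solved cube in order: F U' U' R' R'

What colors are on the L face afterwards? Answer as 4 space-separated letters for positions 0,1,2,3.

After move 1 (F): F=GGGG U=WWOO R=WRWR D=RRYY L=OYOY
After move 2 (U'): U=WOWO F=OYGG R=GGWR B=WRBB L=BBOY
After move 3 (U'): U=OOWW F=BBGG R=OYWR B=GGBB L=WROY
After move 4 (R'): R=YROW U=OBWG F=BOGW D=RBYG B=YGRB
After move 5 (R'): R=RWYO U=ORWY F=BBGG D=ROYW B=GGBB
Query: L face = WROY

Answer: W R O Y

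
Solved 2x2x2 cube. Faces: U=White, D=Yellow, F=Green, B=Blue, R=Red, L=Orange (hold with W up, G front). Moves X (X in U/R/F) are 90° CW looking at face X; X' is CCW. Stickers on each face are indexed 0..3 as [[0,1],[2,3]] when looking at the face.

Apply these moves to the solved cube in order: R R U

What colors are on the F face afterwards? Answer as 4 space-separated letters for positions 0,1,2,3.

After move 1 (R): R=RRRR U=WGWG F=GYGY D=YBYB B=WBWB
After move 2 (R): R=RRRR U=WYWY F=GBGB D=YWYW B=GBGB
After move 3 (U): U=WWYY F=RRGB R=GBRR B=OOGB L=GBOO
Query: F face = RRGB

Answer: R R G B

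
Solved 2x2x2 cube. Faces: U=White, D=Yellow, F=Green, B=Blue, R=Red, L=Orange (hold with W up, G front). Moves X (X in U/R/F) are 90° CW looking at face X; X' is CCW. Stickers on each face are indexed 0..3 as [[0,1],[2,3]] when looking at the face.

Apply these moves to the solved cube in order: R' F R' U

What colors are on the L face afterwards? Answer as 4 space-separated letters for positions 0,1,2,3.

After move 1 (R'): R=RRRR U=WBWB F=GWGW D=YGYG B=YBYB
After move 2 (F): F=GGWW U=WBOO R=WRBR D=RRYG L=OYOG
After move 3 (R'): R=RRWB U=WYOY F=GBWO D=RGYW B=GBRB
After move 4 (U): U=OWYY F=RRWO R=GBWB B=OYRB L=GBOG
Query: L face = GBOG

Answer: G B O G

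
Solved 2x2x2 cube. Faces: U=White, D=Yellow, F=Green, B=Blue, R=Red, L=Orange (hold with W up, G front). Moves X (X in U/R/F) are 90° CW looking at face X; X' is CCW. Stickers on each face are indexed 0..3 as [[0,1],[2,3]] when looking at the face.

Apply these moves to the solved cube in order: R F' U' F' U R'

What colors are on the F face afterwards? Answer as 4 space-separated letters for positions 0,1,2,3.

After move 1 (R): R=RRRR U=WGWG F=GYGY D=YBYB B=WBWB
After move 2 (F'): F=YYGG U=WGRR R=BRYR D=OOYB L=OGOW
After move 3 (U'): U=GRWR F=OGGG R=YYYR B=BRWB L=WBOW
After move 4 (F'): F=GGOG U=GRYY R=OYOR D=BWYB L=WROW
After move 5 (U): U=YGYR F=OYOG R=BROR B=WRWB L=GGOW
After move 6 (R'): R=RRBO U=YWYW F=OGOR D=BYYG B=BRWB
Query: F face = OGOR

Answer: O G O R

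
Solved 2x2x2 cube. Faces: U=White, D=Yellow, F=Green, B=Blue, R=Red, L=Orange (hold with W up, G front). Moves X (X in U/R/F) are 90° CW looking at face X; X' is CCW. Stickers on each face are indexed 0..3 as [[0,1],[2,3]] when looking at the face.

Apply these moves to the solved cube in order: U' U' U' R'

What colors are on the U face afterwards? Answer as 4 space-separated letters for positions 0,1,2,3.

Answer: W B W O

Derivation:
After move 1 (U'): U=WWWW F=OOGG R=GGRR B=RRBB L=BBOO
After move 2 (U'): U=WWWW F=BBGG R=OORR B=GGBB L=RROO
After move 3 (U'): U=WWWW F=RRGG R=BBRR B=OOBB L=GGOO
After move 4 (R'): R=BRBR U=WBWO F=RWGW D=YRYG B=YOYB
Query: U face = WBWO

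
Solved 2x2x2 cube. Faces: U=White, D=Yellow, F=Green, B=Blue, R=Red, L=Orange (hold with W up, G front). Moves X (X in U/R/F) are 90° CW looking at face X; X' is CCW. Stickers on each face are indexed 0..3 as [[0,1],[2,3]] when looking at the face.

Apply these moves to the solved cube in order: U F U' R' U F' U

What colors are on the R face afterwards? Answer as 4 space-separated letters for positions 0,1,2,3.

Answer: O O R W

Derivation:
After move 1 (U): U=WWWW F=RRGG R=BBRR B=OOBB L=GGOO
After move 2 (F): F=GRGR U=WWOG R=WBWR D=RBYY L=GYOY
After move 3 (U'): U=WGWO F=GYGR R=GRWR B=WBBB L=OOOY
After move 4 (R'): R=RRGW U=WBWW F=GGGO D=RYYR B=YBBB
After move 5 (U): U=WWWB F=RRGO R=YBGW B=OOBB L=GGOY
After move 6 (F'): F=RORG U=WWYG R=YBRW D=GYYR L=GBOW
After move 7 (U): U=YWGW F=YBRG R=OORW B=GBBB L=ROOW
Query: R face = OORW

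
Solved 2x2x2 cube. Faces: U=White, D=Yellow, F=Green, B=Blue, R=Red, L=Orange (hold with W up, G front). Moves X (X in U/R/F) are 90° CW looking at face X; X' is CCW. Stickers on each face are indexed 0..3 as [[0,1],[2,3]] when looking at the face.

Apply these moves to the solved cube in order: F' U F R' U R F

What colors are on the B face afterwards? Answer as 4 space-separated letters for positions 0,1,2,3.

Answer: B O R B

Derivation:
After move 1 (F'): F=GGGG U=WWRR R=YRYR D=OOYY L=OWOW
After move 2 (U): U=RWRW F=YRGG R=BBYR B=OWBB L=GGOW
After move 3 (F): F=GYGR U=RWWG R=RBWR D=YBYY L=GOOO
After move 4 (R'): R=BRRW U=RBWO F=GWGG D=YYYR B=YWBB
After move 5 (U): U=WROB F=BRGG R=YWRW B=GOBB L=GWOO
After move 6 (R): R=RYWW U=WROG F=BYGR D=YBYG B=BORB
After move 7 (F): F=GBRY U=WROW R=OYGW D=WRYG L=GYOB
Query: B face = BORB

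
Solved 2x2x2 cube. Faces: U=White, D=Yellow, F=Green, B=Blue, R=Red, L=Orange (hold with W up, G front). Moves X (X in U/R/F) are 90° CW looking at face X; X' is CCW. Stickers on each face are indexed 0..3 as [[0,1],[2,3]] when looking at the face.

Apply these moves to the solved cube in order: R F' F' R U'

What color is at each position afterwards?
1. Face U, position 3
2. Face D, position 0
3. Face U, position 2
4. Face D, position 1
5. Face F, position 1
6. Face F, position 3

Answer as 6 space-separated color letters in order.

Answer: B G W W R B

Derivation:
After move 1 (R): R=RRRR U=WGWG F=GYGY D=YBYB B=WBWB
After move 2 (F'): F=YYGG U=WGRR R=BRYR D=OOYB L=OGOW
After move 3 (F'): F=YGYG U=WGBY R=OROR D=GWYB L=OROR
After move 4 (R): R=OORR U=WGBG F=YWYB D=GWYW B=YBGB
After move 5 (U'): U=GGWB F=ORYB R=YWRR B=OOGB L=YBOR
Query 1: U[3] = B
Query 2: D[0] = G
Query 3: U[2] = W
Query 4: D[1] = W
Query 5: F[1] = R
Query 6: F[3] = B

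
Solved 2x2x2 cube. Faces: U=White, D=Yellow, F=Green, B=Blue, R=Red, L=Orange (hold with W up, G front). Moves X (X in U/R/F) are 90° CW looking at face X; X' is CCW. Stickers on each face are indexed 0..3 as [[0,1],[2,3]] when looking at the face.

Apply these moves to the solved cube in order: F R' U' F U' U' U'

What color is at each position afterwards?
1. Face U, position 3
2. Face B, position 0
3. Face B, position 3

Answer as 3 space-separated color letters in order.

Answer: B Y B

Derivation:
After move 1 (F): F=GGGG U=WWOO R=WRWR D=RRYY L=OYOY
After move 2 (R'): R=RRWW U=WBOB F=GWGO D=RGYG B=YBRB
After move 3 (U'): U=BBWO F=OYGO R=GWWW B=RRRB L=YBOY
After move 4 (F): F=GOOY U=BBYB R=WWOW D=WGYG L=YROG
After move 5 (U'): U=BBBY F=YROY R=GOOW B=WWRB L=RROG
After move 6 (U'): U=BYBB F=RROY R=YROW B=GORB L=WWOG
After move 7 (U'): U=YBBB F=WWOY R=RROW B=YRRB L=GOOG
Query 1: U[3] = B
Query 2: B[0] = Y
Query 3: B[3] = B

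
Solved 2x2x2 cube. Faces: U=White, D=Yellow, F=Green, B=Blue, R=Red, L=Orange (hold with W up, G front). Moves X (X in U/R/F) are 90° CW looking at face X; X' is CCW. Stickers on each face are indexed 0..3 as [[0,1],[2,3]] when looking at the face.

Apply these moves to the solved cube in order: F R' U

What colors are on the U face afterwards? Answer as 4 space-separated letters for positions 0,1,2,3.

Answer: O W B B

Derivation:
After move 1 (F): F=GGGG U=WWOO R=WRWR D=RRYY L=OYOY
After move 2 (R'): R=RRWW U=WBOB F=GWGO D=RGYG B=YBRB
After move 3 (U): U=OWBB F=RRGO R=YBWW B=OYRB L=GWOY
Query: U face = OWBB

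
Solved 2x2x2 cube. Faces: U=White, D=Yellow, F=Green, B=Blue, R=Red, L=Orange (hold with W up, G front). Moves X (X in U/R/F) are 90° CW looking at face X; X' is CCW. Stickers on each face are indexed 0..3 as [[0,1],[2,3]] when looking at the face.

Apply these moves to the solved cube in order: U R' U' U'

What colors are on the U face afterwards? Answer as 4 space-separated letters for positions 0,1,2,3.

After move 1 (U): U=WWWW F=RRGG R=BBRR B=OOBB L=GGOO
After move 2 (R'): R=BRBR U=WBWO F=RWGW D=YRYG B=YOYB
After move 3 (U'): U=BOWW F=GGGW R=RWBR B=BRYB L=YOOO
After move 4 (U'): U=OWBW F=YOGW R=GGBR B=RWYB L=BROO
Query: U face = OWBW

Answer: O W B W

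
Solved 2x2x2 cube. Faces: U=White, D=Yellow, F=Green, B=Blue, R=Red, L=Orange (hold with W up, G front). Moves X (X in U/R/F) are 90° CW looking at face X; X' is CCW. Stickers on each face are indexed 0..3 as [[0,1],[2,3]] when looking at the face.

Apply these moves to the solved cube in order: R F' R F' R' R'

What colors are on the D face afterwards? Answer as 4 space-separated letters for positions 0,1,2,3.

Answer: G Y Y R

Derivation:
After move 1 (R): R=RRRR U=WGWG F=GYGY D=YBYB B=WBWB
After move 2 (F'): F=YYGG U=WGRR R=BRYR D=OOYB L=OGOW
After move 3 (R): R=YBRR U=WYRG F=YOGB D=OWYW B=RBGB
After move 4 (F'): F=OBYG U=WYYR R=WBOR D=GWYW L=OGOR
After move 5 (R'): R=BRWO U=WGYR F=OYYR D=GBYG B=WBWB
After move 6 (R'): R=ROBW U=WWYW F=OGYR D=GYYR B=GBBB
Query: D face = GYYR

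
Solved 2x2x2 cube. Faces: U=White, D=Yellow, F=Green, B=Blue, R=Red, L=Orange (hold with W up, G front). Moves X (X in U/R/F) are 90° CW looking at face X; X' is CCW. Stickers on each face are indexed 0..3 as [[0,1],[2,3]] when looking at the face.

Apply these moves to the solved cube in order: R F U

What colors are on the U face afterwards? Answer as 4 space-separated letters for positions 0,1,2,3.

After move 1 (R): R=RRRR U=WGWG F=GYGY D=YBYB B=WBWB
After move 2 (F): F=GGYY U=WGOO R=WRGR D=RRYB L=OYOB
After move 3 (U): U=OWOG F=WRYY R=WBGR B=OYWB L=GGOB
Query: U face = OWOG

Answer: O W O G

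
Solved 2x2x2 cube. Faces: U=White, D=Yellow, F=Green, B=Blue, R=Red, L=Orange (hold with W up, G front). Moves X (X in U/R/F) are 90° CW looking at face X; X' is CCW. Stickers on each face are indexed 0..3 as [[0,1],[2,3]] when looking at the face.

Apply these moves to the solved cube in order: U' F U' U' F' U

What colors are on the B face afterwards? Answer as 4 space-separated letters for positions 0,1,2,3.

Answer: W W B B

Derivation:
After move 1 (U'): U=WWWW F=OOGG R=GGRR B=RRBB L=BBOO
After move 2 (F): F=GOGO U=WWOB R=WGWR D=RGYY L=BYOY
After move 3 (U'): U=WBWO F=BYGO R=GOWR B=WGBB L=RROY
After move 4 (U'): U=BOWW F=RRGO R=BYWR B=GOBB L=WGOY
After move 5 (F'): F=RORG U=BOBW R=GYRR D=GYYY L=WWOW
After move 6 (U): U=BBWO F=GYRG R=GORR B=WWBB L=ROOW
Query: B face = WWBB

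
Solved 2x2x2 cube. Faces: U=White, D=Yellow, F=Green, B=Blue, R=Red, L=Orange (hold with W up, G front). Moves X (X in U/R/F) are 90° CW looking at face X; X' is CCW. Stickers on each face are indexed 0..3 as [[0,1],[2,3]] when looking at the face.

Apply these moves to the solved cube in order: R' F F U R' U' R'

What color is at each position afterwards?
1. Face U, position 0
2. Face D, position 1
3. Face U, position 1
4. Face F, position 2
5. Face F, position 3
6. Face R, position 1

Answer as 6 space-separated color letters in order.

Answer: Y G W W Y O

Derivation:
After move 1 (R'): R=RRRR U=WBWB F=GWGW D=YGYG B=YBYB
After move 2 (F): F=GGWW U=WBOO R=WRBR D=RRYG L=OYOG
After move 3 (F): F=WGWG U=WBGY R=OROR D=BWYG L=OROR
After move 4 (U): U=GWYB F=ORWG R=YBOR B=ORYB L=WGOR
After move 5 (R'): R=BRYO U=GYYO F=OWWB D=BRYG B=GRWB
After move 6 (U'): U=YOGY F=WGWB R=OWYO B=BRWB L=GROR
After move 7 (R'): R=WOOY U=YWGB F=WOWY D=BGYB B=GRRB
Query 1: U[0] = Y
Query 2: D[1] = G
Query 3: U[1] = W
Query 4: F[2] = W
Query 5: F[3] = Y
Query 6: R[1] = O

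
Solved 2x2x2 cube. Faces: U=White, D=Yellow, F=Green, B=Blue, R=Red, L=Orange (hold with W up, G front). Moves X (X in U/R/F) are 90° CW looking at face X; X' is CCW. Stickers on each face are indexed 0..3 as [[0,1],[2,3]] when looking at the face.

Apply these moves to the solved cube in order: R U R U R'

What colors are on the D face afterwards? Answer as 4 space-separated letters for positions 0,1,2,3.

Answer: Y W Y B

Derivation:
After move 1 (R): R=RRRR U=WGWG F=GYGY D=YBYB B=WBWB
After move 2 (U): U=WWGG F=RRGY R=WBRR B=OOWB L=GYOO
After move 3 (R): R=RWRB U=WRGY F=RBGB D=YWYO B=GOWB
After move 4 (U): U=GWYR F=RWGB R=GORB B=GYWB L=RBOO
After move 5 (R'): R=OBGR U=GWYG F=RWGR D=YWYB B=OYWB
Query: D face = YWYB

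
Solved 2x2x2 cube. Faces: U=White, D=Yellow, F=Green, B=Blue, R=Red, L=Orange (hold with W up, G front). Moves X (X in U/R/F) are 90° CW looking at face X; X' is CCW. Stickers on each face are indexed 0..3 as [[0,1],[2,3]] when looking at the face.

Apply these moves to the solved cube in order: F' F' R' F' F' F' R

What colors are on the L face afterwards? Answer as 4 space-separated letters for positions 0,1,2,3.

After move 1 (F'): F=GGGG U=WWRR R=YRYR D=OOYY L=OWOW
After move 2 (F'): F=GGGG U=WWYY R=OROR D=WWYY L=OROR
After move 3 (R'): R=RROO U=WBYB F=GWGY D=WGYG B=YBWB
After move 4 (F'): F=WYGG U=WBRO R=GRWO D=RRYG L=OBOY
After move 5 (F'): F=YGWG U=WBGW R=RRRO D=BYYG L=OOOR
After move 6 (F'): F=GGYW U=WBRR R=YRBO D=ORYG L=OWOG
After move 7 (R): R=BYOR U=WGRW F=GRYG D=OWYY B=RBBB
Query: L face = OWOG

Answer: O W O G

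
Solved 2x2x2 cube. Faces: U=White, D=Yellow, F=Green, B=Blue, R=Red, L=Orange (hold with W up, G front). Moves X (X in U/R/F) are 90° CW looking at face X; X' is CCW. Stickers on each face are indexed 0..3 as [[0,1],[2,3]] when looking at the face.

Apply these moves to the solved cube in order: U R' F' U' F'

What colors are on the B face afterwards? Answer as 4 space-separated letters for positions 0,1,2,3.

After move 1 (U): U=WWWW F=RRGG R=BBRR B=OOBB L=GGOO
After move 2 (R'): R=BRBR U=WBWO F=RWGW D=YRYG B=YOYB
After move 3 (F'): F=WWRG U=WBBB R=RRYR D=GOYG L=GOOW
After move 4 (U'): U=BBWB F=GORG R=WWYR B=RRYB L=YOOW
After move 5 (F'): F=OGGR U=BBWY R=OWGR D=OWYG L=YBOW
Query: B face = RRYB

Answer: R R Y B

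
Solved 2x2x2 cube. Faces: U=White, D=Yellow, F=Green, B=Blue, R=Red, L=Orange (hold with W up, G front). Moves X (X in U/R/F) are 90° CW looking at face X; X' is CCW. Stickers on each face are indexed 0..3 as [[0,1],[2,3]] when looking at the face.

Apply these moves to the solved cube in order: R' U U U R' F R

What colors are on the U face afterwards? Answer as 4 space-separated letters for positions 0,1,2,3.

Answer: B O O B

Derivation:
After move 1 (R'): R=RRRR U=WBWB F=GWGW D=YGYG B=YBYB
After move 2 (U): U=WWBB F=RRGW R=YBRR B=OOYB L=GWOO
After move 3 (U): U=BWBW F=YBGW R=OORR B=GWYB L=RROO
After move 4 (U): U=BBWW F=OOGW R=GWRR B=RRYB L=YBOO
After move 5 (R'): R=WRGR U=BYWR F=OBGW D=YOYW B=GRGB
After move 6 (F): F=GOWB U=BYOB R=WRRR D=GWYW L=YYOO
After move 7 (R): R=RWRR U=BOOB F=GWWW D=GGYG B=BRYB
Query: U face = BOOB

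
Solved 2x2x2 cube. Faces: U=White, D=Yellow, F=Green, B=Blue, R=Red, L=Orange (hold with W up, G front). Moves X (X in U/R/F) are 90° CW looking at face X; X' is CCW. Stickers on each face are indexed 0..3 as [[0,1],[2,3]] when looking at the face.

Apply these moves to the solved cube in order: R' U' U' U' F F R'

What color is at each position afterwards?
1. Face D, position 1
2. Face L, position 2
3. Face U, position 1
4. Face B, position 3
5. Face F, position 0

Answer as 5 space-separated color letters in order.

Answer: G O Y B W

Derivation:
After move 1 (R'): R=RRRR U=WBWB F=GWGW D=YGYG B=YBYB
After move 2 (U'): U=BBWW F=OOGW R=GWRR B=RRYB L=YBOO
After move 3 (U'): U=BWBW F=YBGW R=OORR B=GWYB L=RROO
After move 4 (U'): U=WWBB F=RRGW R=YBRR B=OOYB L=GWOO
After move 5 (F): F=GRWR U=WWOW R=BBBR D=RYYG L=GYOG
After move 6 (F): F=WGRR U=WWGY R=OBWR D=BBYG L=GROY
After move 7 (R'): R=BROW U=WYGO F=WWRY D=BGYR B=GOBB
Query 1: D[1] = G
Query 2: L[2] = O
Query 3: U[1] = Y
Query 4: B[3] = B
Query 5: F[0] = W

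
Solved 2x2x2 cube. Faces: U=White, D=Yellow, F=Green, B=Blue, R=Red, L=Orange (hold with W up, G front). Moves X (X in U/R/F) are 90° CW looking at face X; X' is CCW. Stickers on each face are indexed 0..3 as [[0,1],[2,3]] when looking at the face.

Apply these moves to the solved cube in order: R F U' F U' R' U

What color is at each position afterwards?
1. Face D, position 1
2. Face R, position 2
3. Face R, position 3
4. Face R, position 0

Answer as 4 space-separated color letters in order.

After move 1 (R): R=RRRR U=WGWG F=GYGY D=YBYB B=WBWB
After move 2 (F): F=GGYY U=WGOO R=WRGR D=RRYB L=OYOB
After move 3 (U'): U=GOWO F=OYYY R=GGGR B=WRWB L=WBOB
After move 4 (F): F=YOYY U=GOBB R=WGOR D=GGYB L=WROR
After move 5 (U'): U=OBGB F=WRYY R=YOOR B=WGWB L=WROR
After move 6 (R'): R=ORYO U=OWGW F=WBYB D=GRYY B=BGGB
After move 7 (U): U=GOWW F=ORYB R=BGYO B=WRGB L=WBOR
Query 1: D[1] = R
Query 2: R[2] = Y
Query 3: R[3] = O
Query 4: R[0] = B

Answer: R Y O B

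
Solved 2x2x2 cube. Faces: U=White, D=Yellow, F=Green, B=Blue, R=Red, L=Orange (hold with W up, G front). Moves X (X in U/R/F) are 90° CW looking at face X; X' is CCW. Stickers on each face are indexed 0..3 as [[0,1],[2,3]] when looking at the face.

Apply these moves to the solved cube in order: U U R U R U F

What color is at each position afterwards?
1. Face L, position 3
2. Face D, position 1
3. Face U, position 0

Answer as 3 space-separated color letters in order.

After move 1 (U): U=WWWW F=RRGG R=BBRR B=OOBB L=GGOO
After move 2 (U): U=WWWW F=BBGG R=OORR B=GGBB L=RROO
After move 3 (R): R=RORO U=WBWG F=BYGY D=YBYG B=WGWB
After move 4 (U): U=WWGB F=ROGY R=WGRO B=RRWB L=BYOO
After move 5 (R): R=RWOG U=WOGY F=RBGG D=YWYR B=BRWB
After move 6 (U): U=GWYO F=RWGG R=BROG B=BYWB L=RBOO
After move 7 (F): F=GRGW U=GWOB R=YROG D=OBYR L=RYOW
Query 1: L[3] = W
Query 2: D[1] = B
Query 3: U[0] = G

Answer: W B G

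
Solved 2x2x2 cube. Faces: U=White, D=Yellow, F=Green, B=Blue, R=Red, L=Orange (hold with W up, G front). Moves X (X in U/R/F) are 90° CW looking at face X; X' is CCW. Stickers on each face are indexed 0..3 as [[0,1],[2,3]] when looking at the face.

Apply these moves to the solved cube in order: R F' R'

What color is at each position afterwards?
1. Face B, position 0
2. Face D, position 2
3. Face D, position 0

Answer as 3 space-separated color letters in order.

After move 1 (R): R=RRRR U=WGWG F=GYGY D=YBYB B=WBWB
After move 2 (F'): F=YYGG U=WGRR R=BRYR D=OOYB L=OGOW
After move 3 (R'): R=RRBY U=WWRW F=YGGR D=OYYG B=BBOB
Query 1: B[0] = B
Query 2: D[2] = Y
Query 3: D[0] = O

Answer: B Y O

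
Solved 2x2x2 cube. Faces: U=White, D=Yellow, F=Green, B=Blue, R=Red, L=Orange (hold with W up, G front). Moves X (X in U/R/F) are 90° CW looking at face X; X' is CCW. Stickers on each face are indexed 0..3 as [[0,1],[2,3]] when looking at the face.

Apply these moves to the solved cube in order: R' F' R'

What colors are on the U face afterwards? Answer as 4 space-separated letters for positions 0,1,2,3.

Answer: W Y R Y

Derivation:
After move 1 (R'): R=RRRR U=WBWB F=GWGW D=YGYG B=YBYB
After move 2 (F'): F=WWGG U=WBRR R=GRYR D=OOYG L=OBOW
After move 3 (R'): R=RRGY U=WYRY F=WBGR D=OWYG B=GBOB
Query: U face = WYRY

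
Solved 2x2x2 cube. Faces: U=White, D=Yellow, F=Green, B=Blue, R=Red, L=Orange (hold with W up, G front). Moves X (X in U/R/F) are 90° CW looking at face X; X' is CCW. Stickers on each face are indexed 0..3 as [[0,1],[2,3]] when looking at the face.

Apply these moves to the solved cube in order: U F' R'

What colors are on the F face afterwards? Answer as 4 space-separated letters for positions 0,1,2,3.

Answer: R W R R

Derivation:
After move 1 (U): U=WWWW F=RRGG R=BBRR B=OOBB L=GGOO
After move 2 (F'): F=RGRG U=WWBR R=YBYR D=GOYY L=GWOW
After move 3 (R'): R=BRYY U=WBBO F=RWRR D=GGYG B=YOOB
Query: F face = RWRR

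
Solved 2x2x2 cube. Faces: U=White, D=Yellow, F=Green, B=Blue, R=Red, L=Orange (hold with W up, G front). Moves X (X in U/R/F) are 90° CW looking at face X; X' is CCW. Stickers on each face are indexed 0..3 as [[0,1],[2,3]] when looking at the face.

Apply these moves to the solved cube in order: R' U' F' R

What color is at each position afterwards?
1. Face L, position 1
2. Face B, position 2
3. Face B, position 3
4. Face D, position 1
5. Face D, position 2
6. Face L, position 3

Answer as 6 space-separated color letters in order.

After move 1 (R'): R=RRRR U=WBWB F=GWGW D=YGYG B=YBYB
After move 2 (U'): U=BBWW F=OOGW R=GWRR B=RRYB L=YBOO
After move 3 (F'): F=OWOG U=BBGR R=GWYR D=BOYG L=YWOW
After move 4 (R): R=YGRW U=BWGG F=OOOG D=BYYR B=RRBB
Query 1: L[1] = W
Query 2: B[2] = B
Query 3: B[3] = B
Query 4: D[1] = Y
Query 5: D[2] = Y
Query 6: L[3] = W

Answer: W B B Y Y W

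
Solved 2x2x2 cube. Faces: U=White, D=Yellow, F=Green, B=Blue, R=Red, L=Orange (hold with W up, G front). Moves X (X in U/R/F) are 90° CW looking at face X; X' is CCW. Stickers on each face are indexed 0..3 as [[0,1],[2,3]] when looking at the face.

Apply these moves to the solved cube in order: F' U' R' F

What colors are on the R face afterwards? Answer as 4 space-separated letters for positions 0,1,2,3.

After move 1 (F'): F=GGGG U=WWRR R=YRYR D=OOYY L=OWOW
After move 2 (U'): U=WRWR F=OWGG R=GGYR B=YRBB L=BBOW
After move 3 (R'): R=GRGY U=WBWY F=ORGR D=OWYG B=YROB
After move 4 (F): F=GORR U=WBWB R=WRYY D=GGYG L=BOOW
Query: R face = WRYY

Answer: W R Y Y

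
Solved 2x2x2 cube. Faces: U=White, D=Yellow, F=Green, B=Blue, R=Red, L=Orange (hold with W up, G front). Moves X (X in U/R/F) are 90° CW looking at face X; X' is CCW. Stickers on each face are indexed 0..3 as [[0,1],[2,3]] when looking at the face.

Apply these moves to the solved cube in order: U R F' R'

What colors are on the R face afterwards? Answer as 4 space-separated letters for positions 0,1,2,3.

Answer: B B B Y

Derivation:
After move 1 (U): U=WWWW F=RRGG R=BBRR B=OOBB L=GGOO
After move 2 (R): R=RBRB U=WRWG F=RYGY D=YBYO B=WOWB
After move 3 (F'): F=YYRG U=WRRR R=BBYB D=GOYO L=GGOW
After move 4 (R'): R=BBBY U=WWRW F=YRRR D=GYYG B=OOOB
Query: R face = BBBY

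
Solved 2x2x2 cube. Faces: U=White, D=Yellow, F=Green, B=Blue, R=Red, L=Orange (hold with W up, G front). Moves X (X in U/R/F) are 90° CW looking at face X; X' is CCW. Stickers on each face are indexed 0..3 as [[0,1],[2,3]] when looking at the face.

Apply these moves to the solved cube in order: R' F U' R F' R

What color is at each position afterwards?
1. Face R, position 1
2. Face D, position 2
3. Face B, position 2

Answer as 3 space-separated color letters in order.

Answer: Y Y Y

Derivation:
After move 1 (R'): R=RRRR U=WBWB F=GWGW D=YGYG B=YBYB
After move 2 (F): F=GGWW U=WBOO R=WRBR D=RRYG L=OYOG
After move 3 (U'): U=BOWO F=OYWW R=GGBR B=WRYB L=YBOG
After move 4 (R): R=BGRG U=BYWW F=ORWG D=RYYW B=OROB
After move 5 (F'): F=RGOW U=BYBR R=YGRG D=BGYW L=YWOW
After move 6 (R): R=RYGG U=BGBW F=RGOW D=BOYO B=RRYB
Query 1: R[1] = Y
Query 2: D[2] = Y
Query 3: B[2] = Y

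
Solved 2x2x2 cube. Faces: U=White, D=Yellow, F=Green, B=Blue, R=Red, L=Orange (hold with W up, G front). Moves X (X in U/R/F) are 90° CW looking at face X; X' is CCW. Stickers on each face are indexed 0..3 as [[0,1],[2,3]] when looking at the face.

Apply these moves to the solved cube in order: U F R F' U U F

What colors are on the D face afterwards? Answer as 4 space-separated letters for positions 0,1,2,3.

Answer: R G Y O

Derivation:
After move 1 (U): U=WWWW F=RRGG R=BBRR B=OOBB L=GGOO
After move 2 (F): F=GRGR U=WWOG R=WBWR D=RBYY L=GYOY
After move 3 (R): R=WWRB U=WROR F=GBGY D=RBYO B=GOWB
After move 4 (F'): F=BYGG U=WRWR R=BWRB D=YYYO L=GROO
After move 5 (U): U=WWRR F=BWGG R=GORB B=GRWB L=BYOO
After move 6 (U): U=RWRW F=GOGG R=GRRB B=BYWB L=BWOO
After move 7 (F): F=GGGO U=RWOW R=RRWB D=RGYO L=BYOY
Query: D face = RGYO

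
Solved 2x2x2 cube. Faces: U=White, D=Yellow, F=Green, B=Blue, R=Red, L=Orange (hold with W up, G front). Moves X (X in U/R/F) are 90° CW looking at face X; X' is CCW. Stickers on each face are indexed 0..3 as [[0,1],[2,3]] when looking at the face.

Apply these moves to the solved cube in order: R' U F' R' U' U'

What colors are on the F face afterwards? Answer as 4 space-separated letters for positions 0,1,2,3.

Answer: G O R R

Derivation:
After move 1 (R'): R=RRRR U=WBWB F=GWGW D=YGYG B=YBYB
After move 2 (U): U=WWBB F=RRGW R=YBRR B=OOYB L=GWOO
After move 3 (F'): F=RWRG U=WWYR R=GBYR D=WOYG L=GBOB
After move 4 (R'): R=BRGY U=WYYO F=RWRR D=WWYG B=GOOB
After move 5 (U'): U=YOWY F=GBRR R=RWGY B=BROB L=GOOB
After move 6 (U'): U=OYYW F=GORR R=GBGY B=RWOB L=BROB
Query: F face = GORR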